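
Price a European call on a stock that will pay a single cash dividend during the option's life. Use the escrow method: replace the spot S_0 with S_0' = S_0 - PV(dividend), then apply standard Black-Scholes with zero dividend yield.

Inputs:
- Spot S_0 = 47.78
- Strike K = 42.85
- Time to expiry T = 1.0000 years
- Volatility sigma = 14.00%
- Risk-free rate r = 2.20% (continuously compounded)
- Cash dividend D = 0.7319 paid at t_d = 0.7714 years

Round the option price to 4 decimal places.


Answer: Price = 5.8548

Derivation:
PV(D) = D * exp(-r * t_d) = 0.7319 * 0.98317239 = 0.71958387
S_0' = S_0 - PV(D) = 47.7800 - 0.71958387 = 47.06041613
d1 = (ln(S_0'/K) + (r + sigma^2/2)*T) / (sigma*sqrt(T)) = 0.89661843
d2 = d1 - sigma*sqrt(T) = 0.75661843
exp(-rT) = 0.97824024
N(d1) = 0.81503872; N(d2) = 0.77536075
C = S_0' * N(d1) - K * exp(-rT) * N(d2) = 47.06041613 * 0.81503872 - 42.8500 * 0.97824024 * 0.77536075 = 5.8548


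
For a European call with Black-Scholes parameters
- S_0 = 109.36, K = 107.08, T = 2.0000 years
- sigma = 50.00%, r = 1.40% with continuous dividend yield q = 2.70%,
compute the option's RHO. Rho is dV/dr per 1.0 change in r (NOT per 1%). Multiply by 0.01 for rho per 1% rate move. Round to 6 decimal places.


d1 = 0.3465798664; d2 = -0.3605269148
phi(d1) = 0.3756875988; exp(-qT) = 0.9474321065; exp(-rT) = 0.9723883668
N(d2) = 0.3592265665
Rho = K*T*exp(-rT)*N(d2) = 107.0800 * 2.0000 * 0.9723883668 * 0.3592265665 = 74.807744

Answer: Rho = 74.807744


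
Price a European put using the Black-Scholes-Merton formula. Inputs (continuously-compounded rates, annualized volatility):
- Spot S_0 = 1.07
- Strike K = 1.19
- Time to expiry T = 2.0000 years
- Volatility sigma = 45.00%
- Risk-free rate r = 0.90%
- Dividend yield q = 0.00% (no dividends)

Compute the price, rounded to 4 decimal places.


d1 = (ln(S/K) + (r - q + 0.5*sigma^2) * T) / (sigma * sqrt(T)) = 0.17945638
d2 = d1 - sigma * sqrt(T) = -0.45693972
exp(-rT) = 0.98216103; exp(-qT) = 1.00000000
P = K * exp(-rT) * N(-d2) - S_0 * exp(-qT) * N(-d1)
N(-d1) = 0.42878968; N(-d2) = 0.67614281
P = 1.1900 * 0.98216103 * 0.67614281 - 1.0700 * 1.00000000 * 0.42878968 = 0.3315

Answer: Price = 0.3315


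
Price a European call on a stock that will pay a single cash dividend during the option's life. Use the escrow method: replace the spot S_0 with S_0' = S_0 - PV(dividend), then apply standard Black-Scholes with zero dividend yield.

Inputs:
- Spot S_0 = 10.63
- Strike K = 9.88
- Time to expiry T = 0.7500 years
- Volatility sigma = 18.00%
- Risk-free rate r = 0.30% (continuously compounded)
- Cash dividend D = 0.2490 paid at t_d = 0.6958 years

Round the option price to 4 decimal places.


PV(D) = D * exp(-r * t_d) = 0.2490 * 0.99791478 = 0.24848078
S_0' = S_0 - PV(D) = 10.6300 - 0.24848078 = 10.38151922
d1 = (ln(S_0'/K) + (r + sigma^2/2)*T) / (sigma*sqrt(T)) = 0.41001309
d2 = d1 - sigma*sqrt(T) = 0.25412852
exp(-rT) = 0.99775253
N(d1) = 0.65910183; N(d2) = 0.60030186
C = S_0' * N(d1) - K * exp(-rT) * N(d2) = 10.38151922 * 0.65910183 - 9.8800 * 0.99775253 * 0.60030186 = 0.9248

Answer: Price = 0.9248


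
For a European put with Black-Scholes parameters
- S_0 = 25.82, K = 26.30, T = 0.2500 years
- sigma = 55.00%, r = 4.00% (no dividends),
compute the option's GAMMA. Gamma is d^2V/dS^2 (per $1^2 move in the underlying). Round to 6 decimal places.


Answer: Gamma = 0.055865

Derivation:
d1 = 0.1068834409; d2 = -0.1681165591
phi(d1) = 0.3966700040; exp(-qT) = 1.0000000000; exp(-rT) = 0.9900498337
Gamma = exp(-qT) * phi(d1) / (S * sigma * sqrt(T)) = 1.0000000000 * 0.3966700040 / (25.8200 * 0.5500 * 0.5000000000) = 0.055865


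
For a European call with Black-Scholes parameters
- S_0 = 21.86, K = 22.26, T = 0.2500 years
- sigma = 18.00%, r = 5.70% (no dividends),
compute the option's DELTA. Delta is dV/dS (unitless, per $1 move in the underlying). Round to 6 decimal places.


Answer: Delta = 0.500741

Derivation:
d1 = 0.0018570767; d2 = -0.0881429233
phi(d1) = 0.3989415925; exp(-qT) = 1.0000000000; exp(-rT) = 0.9858510507
N(d1) = 0.5007408660
Delta = exp(-qT) * N(d1) = 1.0000000000 * 0.5007408660 = 0.500741


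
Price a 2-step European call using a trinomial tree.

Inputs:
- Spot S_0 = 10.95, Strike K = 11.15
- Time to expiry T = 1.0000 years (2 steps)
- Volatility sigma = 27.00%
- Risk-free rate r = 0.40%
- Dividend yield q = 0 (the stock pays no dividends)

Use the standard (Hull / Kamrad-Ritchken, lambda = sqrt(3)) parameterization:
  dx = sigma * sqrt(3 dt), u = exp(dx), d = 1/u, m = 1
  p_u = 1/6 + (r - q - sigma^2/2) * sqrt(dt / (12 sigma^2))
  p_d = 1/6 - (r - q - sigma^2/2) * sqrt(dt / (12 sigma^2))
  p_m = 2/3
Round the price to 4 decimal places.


Answer: Price = V(0,0) = 0.9748

Derivation:
dt = T/N = 0.500000; dx = sigma*sqrt(3*dt) = 0.330681
u = exp(dx) = 1.391916; d = 1/u = 0.718434
p_u = 0.142134, p_m = 0.666667, p_d = 0.191199
Discount per step: exp(-r*dt) = 0.998002
Stock lattice S(k, j) with j the centered position index:
  k=0: S(0,+0) = 10.9500
  k=1: S(1,-1) = 7.8669; S(1,+0) = 10.9500; S(1,+1) = 15.2415
  k=2: S(2,-2) = 5.6518; S(2,-1) = 7.8669; S(2,+0) = 10.9500; S(2,+1) = 15.2415; S(2,+2) = 21.2149
Terminal payoffs V(N, j) = max(S_T - K, 0):
  V(2,-2) = 0.000000; V(2,-1) = 0.000000; V(2,+0) = 0.000000; V(2,+1) = 4.091479; V(2,+2) = 10.064856
Backward induction: V(k, j) = exp(-r*dt) * [p_u * V(k+1, j+1) + p_m * V(k+1, j) + p_d * V(k+1, j-1)]
  V(1,-1) = exp(-r*dt) * [p_u*0.000000 + p_m*0.000000 + p_d*0.000000] = 0.000000
  V(1,+0) = exp(-r*dt) * [p_u*4.091479 + p_m*0.000000 + p_d*0.000000] = 0.580376
  V(1,+1) = exp(-r*dt) * [p_u*10.064856 + p_m*4.091479 + p_d*0.000000] = 4.149902
  V(0,+0) = exp(-r*dt) * [p_u*4.149902 + p_m*0.580376 + p_d*0.000000] = 0.974808


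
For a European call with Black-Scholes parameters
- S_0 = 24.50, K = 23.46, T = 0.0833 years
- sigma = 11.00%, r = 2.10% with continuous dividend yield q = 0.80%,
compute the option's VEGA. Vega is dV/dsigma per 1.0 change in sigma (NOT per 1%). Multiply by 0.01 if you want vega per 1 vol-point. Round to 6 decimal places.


d1 = 1.4162549480; d2 = 1.3845070347
phi(d1) = 0.1463392720; exp(-qT) = 0.9993338220; exp(-rT) = 0.9982522291
Vega = S * exp(-qT) * phi(d1) * sqrt(T) = 24.5000 * 0.9993338220 * 0.1463392720 * 0.2886173938 = 1.034094

Answer: Vega = 1.034094


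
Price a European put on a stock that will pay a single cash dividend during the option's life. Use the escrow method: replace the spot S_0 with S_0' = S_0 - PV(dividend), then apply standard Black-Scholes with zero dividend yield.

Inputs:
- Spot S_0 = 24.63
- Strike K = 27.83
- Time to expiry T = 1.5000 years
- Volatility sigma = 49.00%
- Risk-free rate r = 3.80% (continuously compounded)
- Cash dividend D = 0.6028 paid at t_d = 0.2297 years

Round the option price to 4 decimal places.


PV(D) = D * exp(-r * t_d) = 0.6028 * 0.99130938 = 0.59756130
S_0' = S_0 - PV(D) = 24.6300 - 0.59756130 = 24.03243870
d1 = (ln(S_0'/K) + (r + sigma^2/2)*T) / (sigma*sqrt(T)) = 0.15057689
d2 = d1 - sigma*sqrt(T) = -0.44954810
exp(-rT) = 0.94459407
N(-d1) = 0.44015475; N(-d2) = 0.67348184
P = K * exp(-rT) * N(-d2) - S_0' * N(-d1) = 27.8300 * 0.94459407 * 0.67348184 - 24.03243870 * 0.44015475 = 7.1265

Answer: Price = 7.1265


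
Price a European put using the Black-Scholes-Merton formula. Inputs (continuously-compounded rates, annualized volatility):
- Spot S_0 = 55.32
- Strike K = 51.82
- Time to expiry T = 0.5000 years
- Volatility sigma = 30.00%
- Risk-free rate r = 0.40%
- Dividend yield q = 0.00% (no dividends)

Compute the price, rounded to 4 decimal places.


d1 = (ln(S/K) + (r - q + 0.5*sigma^2) * T) / (sigma * sqrt(T)) = 0.42359624
d2 = d1 - sigma * sqrt(T) = 0.21146420
exp(-rT) = 0.99800200; exp(-qT) = 1.00000000
P = K * exp(-rT) * N(-d2) - S_0 * exp(-qT) * N(-d1)
N(-d1) = 0.33593015; N(-d2) = 0.41626253
P = 51.8200 * 0.99800200 * 0.41626253 - 55.3200 * 1.00000000 * 0.33593015 = 2.9440

Answer: Price = 2.9440


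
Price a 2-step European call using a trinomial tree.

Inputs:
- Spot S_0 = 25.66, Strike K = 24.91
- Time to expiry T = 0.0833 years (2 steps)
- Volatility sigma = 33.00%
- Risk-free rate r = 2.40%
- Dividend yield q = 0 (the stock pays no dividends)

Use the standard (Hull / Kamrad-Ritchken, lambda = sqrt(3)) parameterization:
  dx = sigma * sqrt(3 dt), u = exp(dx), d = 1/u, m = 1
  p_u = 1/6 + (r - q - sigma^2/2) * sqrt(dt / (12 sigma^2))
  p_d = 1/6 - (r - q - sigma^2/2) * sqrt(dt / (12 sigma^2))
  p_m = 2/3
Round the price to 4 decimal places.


Answer: Price = V(0,0) = 1.4106

Derivation:
dt = T/N = 0.041650; dx = sigma*sqrt(3*dt) = 0.116649
u = exp(dx) = 1.123725; d = 1/u = 0.889897
p_u = 0.161231, p_m = 0.666667, p_d = 0.172103
Discount per step: exp(-r*dt) = 0.999001
Stock lattice S(k, j) with j the centered position index:
  k=0: S(0,+0) = 25.6600
  k=1: S(1,-1) = 22.8348; S(1,+0) = 25.6600; S(1,+1) = 28.8348
  k=2: S(2,-2) = 20.3206; S(2,-1) = 22.8348; S(2,+0) = 25.6600; S(2,+1) = 28.8348; S(2,+2) = 32.4024
Terminal payoffs V(N, j) = max(S_T - K, 0):
  V(2,-2) = 0.000000; V(2,-1) = 0.000000; V(2,+0) = 0.750000; V(2,+1) = 3.924790; V(2,+2) = 7.492382
Backward induction: V(k, j) = exp(-r*dt) * [p_u * V(k+1, j+1) + p_m * V(k+1, j) + p_d * V(k+1, j-1)]
  V(1,-1) = exp(-r*dt) * [p_u*0.750000 + p_m*0.000000 + p_d*0.000000] = 0.120802
  V(1,+0) = exp(-r*dt) * [p_u*3.924790 + p_m*0.750000 + p_d*0.000000] = 1.131664
  V(1,+1) = exp(-r*dt) * [p_u*7.492382 + p_m*3.924790 + p_d*0.750000] = 3.949654
  V(0,+0) = exp(-r*dt) * [p_u*3.949654 + p_m*1.131664 + p_d*0.120802] = 1.410627


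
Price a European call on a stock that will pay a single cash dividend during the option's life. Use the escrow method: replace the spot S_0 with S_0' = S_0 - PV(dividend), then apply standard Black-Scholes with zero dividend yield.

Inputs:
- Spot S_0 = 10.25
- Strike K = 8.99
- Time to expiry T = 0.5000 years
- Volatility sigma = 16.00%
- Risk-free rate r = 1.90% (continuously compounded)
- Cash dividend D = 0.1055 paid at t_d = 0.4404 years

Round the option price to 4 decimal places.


Answer: Price = 1.3067

Derivation:
PV(D) = D * exp(-r * t_d) = 0.1055 * 0.99166731 = 0.10462090
S_0' = S_0 - PV(D) = 10.2500 - 0.10462090 = 10.14537910
d1 = (ln(S_0'/K) + (r + sigma^2/2)*T) / (sigma*sqrt(T)) = 1.20920114
d2 = d1 - sigma*sqrt(T) = 1.09606405
exp(-rT) = 0.99054498
N(d1) = 0.88670721; N(d2) = 0.86347463
C = S_0' * N(d1) - K * exp(-rT) * N(d2) = 10.14537910 * 0.88670721 - 8.9900 * 0.99054498 * 0.86347463 = 1.3067


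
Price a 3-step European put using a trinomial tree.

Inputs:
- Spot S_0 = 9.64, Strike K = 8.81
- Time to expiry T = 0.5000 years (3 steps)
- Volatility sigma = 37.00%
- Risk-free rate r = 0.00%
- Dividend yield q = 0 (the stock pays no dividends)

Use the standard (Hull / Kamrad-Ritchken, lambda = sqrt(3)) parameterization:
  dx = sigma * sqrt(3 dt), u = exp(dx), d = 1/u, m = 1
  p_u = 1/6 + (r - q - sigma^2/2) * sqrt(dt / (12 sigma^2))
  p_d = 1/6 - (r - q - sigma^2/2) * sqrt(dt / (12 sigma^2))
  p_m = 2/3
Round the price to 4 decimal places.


dt = T/N = 0.166667; dx = sigma*sqrt(3*dt) = 0.261630
u = exp(dx) = 1.299045; d = 1/u = 0.769796
p_u = 0.144864, p_m = 0.666667, p_d = 0.188469
Discount per step: exp(-r*dt) = 1.000000
Stock lattice S(k, j) with j the centered position index:
  k=0: S(0,+0) = 9.6400
  k=1: S(1,-1) = 7.4208; S(1,+0) = 9.6400; S(1,+1) = 12.5228
  k=2: S(2,-2) = 5.7125; S(2,-1) = 7.4208; S(2,+0) = 9.6400; S(2,+1) = 12.5228; S(2,+2) = 16.2677
  k=3: S(3,-3) = 4.3975; S(3,-2) = 5.7125; S(3,-1) = 7.4208; S(3,+0) = 9.6400; S(3,+1) = 12.5228; S(3,+2) = 16.2677; S(3,+3) = 21.1324
Terminal payoffs V(N, j) = max(K - S_T, 0):
  V(3,-3) = 4.412516; V(3,-2) = 3.097470; V(3,-1) = 1.389165; V(3,+0) = 0.000000; V(3,+1) = 0.000000; V(3,+2) = 0.000000; V(3,+3) = 0.000000
Backward induction: V(k, j) = exp(-r*dt) * [p_u * V(k+1, j+1) + p_m * V(k+1, j) + p_d * V(k+1, j-1)]
  V(2,-2) = exp(-r*dt) * [p_u*1.389165 + p_m*3.097470 + p_d*4.412516] = 3.097843
  V(2,-1) = exp(-r*dt) * [p_u*0.000000 + p_m*1.389165 + p_d*3.097470] = 1.509887
  V(2,+0) = exp(-r*dt) * [p_u*0.000000 + p_m*0.000000 + p_d*1.389165] = 0.261815
  V(2,+1) = exp(-r*dt) * [p_u*0.000000 + p_m*0.000000 + p_d*0.000000] = 0.000000
  V(2,+2) = exp(-r*dt) * [p_u*0.000000 + p_m*0.000000 + p_d*0.000000] = 0.000000
  V(1,-1) = exp(-r*dt) * [p_u*0.261815 + p_m*1.509887 + p_d*3.097843] = 1.628367
  V(1,+0) = exp(-r*dt) * [p_u*0.000000 + p_m*0.261815 + p_d*1.509887] = 0.459110
  V(1,+1) = exp(-r*dt) * [p_u*0.000000 + p_m*0.000000 + p_d*0.261815] = 0.049344
  V(0,+0) = exp(-r*dt) * [p_u*0.049344 + p_m*0.459110 + p_d*1.628367] = 0.620119

Answer: Price = V(0,0) = 0.6201


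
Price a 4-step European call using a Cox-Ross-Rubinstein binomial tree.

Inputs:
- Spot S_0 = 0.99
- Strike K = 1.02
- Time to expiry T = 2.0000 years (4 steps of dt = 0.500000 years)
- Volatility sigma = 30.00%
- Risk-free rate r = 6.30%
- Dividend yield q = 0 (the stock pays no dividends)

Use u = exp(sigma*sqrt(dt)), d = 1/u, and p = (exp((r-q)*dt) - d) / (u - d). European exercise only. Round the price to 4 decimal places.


dt = T/N = 0.500000
u = exp(sigma*sqrt(dt)) = 1.236311; d = 1/u = 0.808858
p = (exp((r-q)*dt) - d) / (u - d) = 0.522030
Discount per step: exp(-r*dt) = 0.968991
Stock lattice S(k, i) with i counting down-moves:
  k=0: S(0,0) = 0.9900
  k=1: S(1,0) = 1.2239; S(1,1) = 0.8008
  k=2: S(2,0) = 1.5132; S(2,1) = 0.9900; S(2,2) = 0.6477
  k=3: S(3,0) = 1.8708; S(3,1) = 1.2239; S(3,2) = 0.8008; S(3,3) = 0.5239
  k=4: S(4,0) = 2.3128; S(4,1) = 1.5132; S(4,2) = 0.9900; S(4,3) = 0.6477; S(4,4) = 0.4238
Terminal payoffs V(N, i) = max(S_T - K, 0):
  V(4,0) = 1.292844; V(4,1) = 0.493181; V(4,2) = 0.000000; V(4,3) = 0.000000; V(4,4) = 0.000000
Backward induction: V(k, i) = exp(-r*dt) * [p * V(k+1, i) + (1-p) * V(k+1, i+1)].
  V(3,0) = exp(-r*dt) * [p*1.292844 + (1-p)*0.493181] = 0.882391
  V(3,1) = exp(-r*dt) * [p*0.493181 + (1-p)*0.000000] = 0.249472
  V(3,2) = exp(-r*dt) * [p*0.000000 + (1-p)*0.000000] = 0.000000
  V(3,3) = exp(-r*dt) * [p*0.000000 + (1-p)*0.000000] = 0.000000
  V(2,0) = exp(-r*dt) * [p*0.882391 + (1-p)*0.249472] = 0.561893
  V(2,1) = exp(-r*dt) * [p*0.249472 + (1-p)*0.000000] = 0.126193
  V(2,2) = exp(-r*dt) * [p*0.000000 + (1-p)*0.000000] = 0.000000
  V(1,0) = exp(-r*dt) * [p*0.561893 + (1-p)*0.126193] = 0.342676
  V(1,1) = exp(-r*dt) * [p*0.126193 + (1-p)*0.000000] = 0.063834
  V(0,0) = exp(-r*dt) * [p*0.342676 + (1-p)*0.063834] = 0.202905

Answer: Price = V(0,0) = 0.2029


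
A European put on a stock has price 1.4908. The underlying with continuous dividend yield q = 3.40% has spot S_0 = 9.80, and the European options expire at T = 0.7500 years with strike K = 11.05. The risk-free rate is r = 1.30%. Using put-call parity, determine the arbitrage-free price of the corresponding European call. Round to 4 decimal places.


Answer: Call price = 0.1013

Derivation:
Put-call parity: C - P = S_0 * exp(-qT) - K * exp(-rT).
S_0 * exp(-qT) = 9.8000 * 0.97482238 = 9.55325931
K * exp(-rT) = 11.0500 * 0.99029738 = 10.94278602
C = P + S*exp(-qT) - K*exp(-rT)
C = 1.4908 + 9.55325931 - 10.94278602 = 0.1013


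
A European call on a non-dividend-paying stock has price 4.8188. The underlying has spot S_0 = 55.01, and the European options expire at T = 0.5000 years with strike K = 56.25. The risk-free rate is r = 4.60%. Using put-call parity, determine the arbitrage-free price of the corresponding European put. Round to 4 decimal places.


Answer: Put price = 4.7798

Derivation:
Put-call parity: C - P = S_0 * exp(-qT) - K * exp(-rT).
S_0 * exp(-qT) = 55.0100 * 1.00000000 = 55.01000000
K * exp(-rT) = 56.2500 * 0.97726248 = 54.97101471
P = C - S*exp(-qT) + K*exp(-rT)
P = 4.8188 - 55.01000000 + 54.97101471 = 4.7798


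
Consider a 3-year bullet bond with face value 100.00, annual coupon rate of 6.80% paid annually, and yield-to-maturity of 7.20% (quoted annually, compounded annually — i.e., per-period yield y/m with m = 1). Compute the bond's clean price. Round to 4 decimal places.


Answer: Price = 98.9541

Derivation:
Coupon per period c = face * coupon_rate / m = 6.800000
Periods per year m = 1; per-period yield y/m = 0.072000
Number of cashflows N = 3
Cashflows (t years, CF_t, discount factor 1/(1+y/m)^(m*t), PV):
  t = 1.0000: CF_t = 6.800000, DF = 0.932836, PV = 6.343284
  t = 2.0000: CF_t = 6.800000, DF = 0.870183, PV = 5.917242
  t = 3.0000: CF_t = 106.800000, DF = 0.811738, PV = 86.693572
Price P = sum_t PV_t = 98.954098


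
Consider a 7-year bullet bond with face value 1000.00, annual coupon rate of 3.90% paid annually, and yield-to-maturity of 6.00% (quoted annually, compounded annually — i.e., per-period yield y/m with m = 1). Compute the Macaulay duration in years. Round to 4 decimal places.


Answer: Macaulay duration = 6.2028 years

Derivation:
Coupon per period c = face * coupon_rate / m = 39.000000
Periods per year m = 1; per-period yield y/m = 0.060000
Number of cashflows N = 7
Cashflows (t years, CF_t, discount factor 1/(1+y/m)^(m*t), PV):
  t = 1.0000: CF_t = 39.000000, DF = 0.943396, PV = 36.792453
  t = 2.0000: CF_t = 39.000000, DF = 0.889996, PV = 34.709861
  t = 3.0000: CF_t = 39.000000, DF = 0.839619, PV = 32.745152
  t = 4.0000: CF_t = 39.000000, DF = 0.792094, PV = 30.891653
  t = 5.0000: CF_t = 39.000000, DF = 0.747258, PV = 29.143069
  t = 6.0000: CF_t = 39.000000, DF = 0.704961, PV = 27.493461
  t = 7.0000: CF_t = 1039.000000, DF = 0.665057, PV = 690.994341
Price P = sum_t PV_t = 882.769990
Macaulay numerator sum_t t * PV_t:
  t * PV_t at t = 1.0000: 36.792453
  t * PV_t at t = 2.0000: 69.419722
  t * PV_t at t = 3.0000: 98.235456
  t * PV_t at t = 4.0000: 123.566611
  t * PV_t at t = 5.0000: 145.715344
  t * PV_t at t = 6.0000: 164.960766
  t * PV_t at t = 7.0000: 4836.960387
Macaulay duration D = (sum_t t * PV_t) / P = 5475.650740 / 882.769990 = 6.202806


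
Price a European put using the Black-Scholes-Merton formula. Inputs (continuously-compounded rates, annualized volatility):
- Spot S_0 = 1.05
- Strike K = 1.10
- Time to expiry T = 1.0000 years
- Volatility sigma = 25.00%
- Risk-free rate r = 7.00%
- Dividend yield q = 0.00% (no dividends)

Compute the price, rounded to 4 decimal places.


Answer: Price = 0.0915

Derivation:
d1 = (ln(S/K) + (r - q + 0.5*sigma^2) * T) / (sigma * sqrt(T)) = 0.21891994
d2 = d1 - sigma * sqrt(T) = -0.03108006
exp(-rT) = 0.93239382; exp(-qT) = 1.00000000
P = K * exp(-rT) * N(-d2) - S_0 * exp(-qT) * N(-d1)
N(-d1) = 0.41335621; N(-d2) = 0.51239716
P = 1.1000 * 0.93239382 * 0.51239716 - 1.0500 * 1.00000000 * 0.41335621 = 0.0915


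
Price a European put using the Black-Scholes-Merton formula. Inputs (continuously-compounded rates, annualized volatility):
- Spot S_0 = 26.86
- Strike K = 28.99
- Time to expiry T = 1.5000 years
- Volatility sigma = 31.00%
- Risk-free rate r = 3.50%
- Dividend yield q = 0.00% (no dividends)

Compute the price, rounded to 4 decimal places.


Answer: Price = 4.4244

Derivation:
d1 = (ln(S/K) + (r - q + 0.5*sigma^2) * T) / (sigma * sqrt(T)) = 0.12711600
d2 = d1 - sigma * sqrt(T) = -0.25255491
exp(-rT) = 0.94885432; exp(-qT) = 1.00000000
P = K * exp(-rT) * N(-d2) - S_0 * exp(-qT) * N(-d1)
N(-d1) = 0.44942429; N(-d2) = 0.59969391
P = 28.9900 * 0.94885432 * 0.59969391 - 26.8600 * 1.00000000 * 0.44942429 = 4.4244


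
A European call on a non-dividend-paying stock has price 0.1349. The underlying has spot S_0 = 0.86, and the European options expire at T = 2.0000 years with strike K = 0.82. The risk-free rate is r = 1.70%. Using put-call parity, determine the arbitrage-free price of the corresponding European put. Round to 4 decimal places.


Answer: Put price = 0.0675

Derivation:
Put-call parity: C - P = S_0 * exp(-qT) - K * exp(-rT).
S_0 * exp(-qT) = 0.8600 * 1.00000000 = 0.86000000
K * exp(-rT) = 0.8200 * 0.96657150 = 0.79258863
P = C - S*exp(-qT) + K*exp(-rT)
P = 0.1349 - 0.86000000 + 0.79258863 = 0.0675


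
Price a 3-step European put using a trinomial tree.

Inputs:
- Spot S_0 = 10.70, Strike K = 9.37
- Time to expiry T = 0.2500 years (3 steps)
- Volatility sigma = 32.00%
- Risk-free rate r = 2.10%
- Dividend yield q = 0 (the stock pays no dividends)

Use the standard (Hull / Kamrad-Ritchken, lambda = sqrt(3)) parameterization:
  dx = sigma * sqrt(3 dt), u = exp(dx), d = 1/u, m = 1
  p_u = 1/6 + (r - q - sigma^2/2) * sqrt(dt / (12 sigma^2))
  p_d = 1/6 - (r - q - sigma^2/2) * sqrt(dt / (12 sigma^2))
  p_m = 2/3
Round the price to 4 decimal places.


Answer: Price = V(0,0) = 0.1735

Derivation:
dt = T/N = 0.083333; dx = sigma*sqrt(3*dt) = 0.160000
u = exp(dx) = 1.173511; d = 1/u = 0.852144
p_u = 0.158802, p_m = 0.666667, p_d = 0.174531
Discount per step: exp(-r*dt) = 0.998252
Stock lattice S(k, j) with j the centered position index:
  k=0: S(0,+0) = 10.7000
  k=1: S(1,-1) = 9.1179; S(1,+0) = 10.7000; S(1,+1) = 12.5566
  k=2: S(2,-2) = 7.7698; S(2,-1) = 9.1179; S(2,+0) = 10.7000; S(2,+1) = 12.5566; S(2,+2) = 14.7353
  k=3: S(3,-3) = 6.6210; S(3,-2) = 7.7698; S(3,-1) = 9.1179; S(3,+0) = 10.7000; S(3,+1) = 12.5566; S(3,+2) = 14.7353; S(3,+3) = 17.2920
Terminal payoffs V(N, j) = max(K - S_T, 0):
  V(3,-3) = 2.749018; V(3,-2) = 1.600205; V(3,-1) = 0.252061; V(3,+0) = 0.000000; V(3,+1) = 0.000000; V(3,+2) = 0.000000; V(3,+3) = 0.000000
Backward induction: V(k, j) = exp(-r*dt) * [p_u * V(k+1, j+1) + p_m * V(k+1, j) + p_d * V(k+1, j-1)]
  V(2,-2) = exp(-r*dt) * [p_u*0.252061 + p_m*1.600205 + p_d*2.749018] = 1.583847
  V(2,-1) = exp(-r*dt) * [p_u*0.000000 + p_m*0.252061 + p_d*1.600205] = 0.446545
  V(2,+0) = exp(-r*dt) * [p_u*0.000000 + p_m*0.000000 + p_d*0.252061] = 0.043916
  V(2,+1) = exp(-r*dt) * [p_u*0.000000 + p_m*0.000000 + p_d*0.000000] = 0.000000
  V(2,+2) = exp(-r*dt) * [p_u*0.000000 + p_m*0.000000 + p_d*0.000000] = 0.000000
  V(1,-1) = exp(-r*dt) * [p_u*0.043916 + p_m*0.446545 + p_d*1.583847] = 0.580085
  V(1,+0) = exp(-r*dt) * [p_u*0.000000 + p_m*0.043916 + p_d*0.446545] = 0.107026
  V(1,+1) = exp(-r*dt) * [p_u*0.000000 + p_m*0.000000 + p_d*0.043916] = 0.007651
  V(0,+0) = exp(-r*dt) * [p_u*0.007651 + p_m*0.107026 + p_d*0.580085] = 0.173505


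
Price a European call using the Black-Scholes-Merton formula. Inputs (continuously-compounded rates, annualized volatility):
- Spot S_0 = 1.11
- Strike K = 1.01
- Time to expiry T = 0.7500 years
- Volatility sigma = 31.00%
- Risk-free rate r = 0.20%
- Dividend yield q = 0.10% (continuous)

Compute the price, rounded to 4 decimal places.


d1 = (ln(S/K) + (r - q + 0.5*sigma^2) * T) / (sigma * sqrt(T)) = 0.48868858
d2 = d1 - sigma * sqrt(T) = 0.22022070
exp(-rT) = 0.99850112; exp(-qT) = 0.99925028
C = S_0 * exp(-qT) * N(d1) - K * exp(-rT) * N(d2)
N(d1) = 0.68746890; N(d2) = 0.58715036
C = 1.1100 * 0.99925028 * 0.68746890 - 1.0100 * 0.99850112 * 0.58715036 = 0.1704

Answer: Price = 0.1704


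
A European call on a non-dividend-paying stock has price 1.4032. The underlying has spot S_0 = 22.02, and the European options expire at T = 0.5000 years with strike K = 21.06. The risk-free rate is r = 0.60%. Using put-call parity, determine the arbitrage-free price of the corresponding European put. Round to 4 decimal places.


Answer: Put price = 0.3801

Derivation:
Put-call parity: C - P = S_0 * exp(-qT) - K * exp(-rT).
S_0 * exp(-qT) = 22.0200 * 1.00000000 = 22.02000000
K * exp(-rT) = 21.0600 * 0.99700450 = 20.99691468
P = C - S*exp(-qT) + K*exp(-rT)
P = 1.4032 - 22.02000000 + 20.99691468 = 0.3801


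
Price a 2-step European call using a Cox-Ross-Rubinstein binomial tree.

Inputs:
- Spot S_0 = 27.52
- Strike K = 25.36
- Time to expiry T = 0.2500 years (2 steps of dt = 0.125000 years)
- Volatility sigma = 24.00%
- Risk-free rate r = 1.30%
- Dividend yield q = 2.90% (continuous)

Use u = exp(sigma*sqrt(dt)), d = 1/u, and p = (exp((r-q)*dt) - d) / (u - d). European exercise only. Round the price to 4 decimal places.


dt = T/N = 0.125000
u = exp(sigma*sqrt(dt)) = 1.088557; d = 1/u = 0.918647
p = (exp((r-q)*dt) - d) / (u - d) = 0.467040
Discount per step: exp(-r*dt) = 0.998376
Stock lattice S(k, i) with i counting down-moves:
  k=0: S(0,0) = 27.5200
  k=1: S(1,0) = 29.9571; S(1,1) = 25.2812
  k=2: S(2,0) = 32.6100; S(2,1) = 27.5200; S(2,2) = 23.2245
Terminal payoffs V(N, i) = max(S_T - K, 0):
  V(2,0) = 7.249989; V(2,1) = 2.160000; V(2,2) = 0.000000
Backward induction: V(k, i) = exp(-r*dt) * [p * V(k+1, i) + (1-p) * V(k+1, i+1)].
  V(1,0) = exp(-r*dt) * [p*7.249989 + (1-p)*2.160000] = 4.529863
  V(1,1) = exp(-r*dt) * [p*2.160000 + (1-p)*0.000000] = 1.007169
  V(0,0) = exp(-r*dt) * [p*4.529863 + (1-p)*1.007169] = 2.648102

Answer: Price = V(0,0) = 2.6481


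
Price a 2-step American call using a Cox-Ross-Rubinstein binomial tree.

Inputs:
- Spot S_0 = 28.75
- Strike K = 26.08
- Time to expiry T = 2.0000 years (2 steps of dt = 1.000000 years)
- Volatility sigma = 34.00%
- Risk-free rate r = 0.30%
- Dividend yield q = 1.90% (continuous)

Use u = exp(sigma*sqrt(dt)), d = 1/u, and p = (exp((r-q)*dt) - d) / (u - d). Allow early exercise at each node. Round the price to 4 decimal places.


dt = T/N = 1.000000
u = exp(sigma*sqrt(dt)) = 1.404948; d = 1/u = 0.711770
p = (exp((r-q)*dt) - d) / (u - d) = 0.392911
Discount per step: exp(-r*dt) = 0.997004
Stock lattice S(k, i) with i counting down-moves:
  k=0: S(0,0) = 28.7500
  k=1: S(1,0) = 40.3922; S(1,1) = 20.4634
  k=2: S(2,0) = 56.7490; S(2,1) = 28.7500; S(2,2) = 14.5652
Terminal payoffs V(N, i) = max(S_T - K, 0):
  V(2,0) = 30.668985; V(2,1) = 2.670000; V(2,2) = 0.000000
Backward induction: V(k, i) = exp(-r*dt) * [p * V(k+1, i) + (1-p) * V(k+1, i+1)]; then take max(V_cont, immediate exercise) for American.
  V(1,0) = exp(-r*dt) * [p*30.668985 + (1-p)*2.670000] = 13.630158; exercise = 14.312243; V(1,0) = max -> 14.312243
  V(1,1) = exp(-r*dt) * [p*2.670000 + (1-p)*0.000000] = 1.045930; exercise = 0.000000; V(1,1) = max -> 1.045930
  V(0,0) = exp(-r*dt) * [p*14.312243 + (1-p)*1.045930] = 6.239664; exercise = 2.670000; V(0,0) = max -> 6.239664

Answer: Price = V(0,0) = 6.2397


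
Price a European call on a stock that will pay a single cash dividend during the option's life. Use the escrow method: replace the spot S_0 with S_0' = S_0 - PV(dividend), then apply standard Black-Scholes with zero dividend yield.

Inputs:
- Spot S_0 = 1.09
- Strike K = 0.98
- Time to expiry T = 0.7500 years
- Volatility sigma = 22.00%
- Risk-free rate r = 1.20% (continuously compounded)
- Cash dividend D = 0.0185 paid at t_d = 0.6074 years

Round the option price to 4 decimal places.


Answer: Price = 0.1378

Derivation:
PV(D) = D * exp(-r * t_d) = 0.0185 * 0.99273770 = 0.01836565
S_0' = S_0 - PV(D) = 1.0900 - 0.01836565 = 1.07163435
d1 = (ln(S_0'/K) + (r + sigma^2/2)*T) / (sigma*sqrt(T)) = 0.61166389
d2 = d1 - sigma*sqrt(T) = 0.42113830
exp(-rT) = 0.99104038
N(d1) = 0.72961992; N(d2) = 0.66317295
C = S_0' * N(d1) - K * exp(-rT) * N(d2) = 1.07163435 * 0.72961992 - 0.9800 * 0.99104038 * 0.66317295 = 0.1378


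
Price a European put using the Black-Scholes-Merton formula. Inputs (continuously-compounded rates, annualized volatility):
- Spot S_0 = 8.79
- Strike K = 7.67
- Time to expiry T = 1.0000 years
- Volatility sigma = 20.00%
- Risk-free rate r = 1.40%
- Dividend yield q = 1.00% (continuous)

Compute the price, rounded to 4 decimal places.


d1 = (ln(S/K) + (r - q + 0.5*sigma^2) * T) / (sigma * sqrt(T)) = 0.80149048
d2 = d1 - sigma * sqrt(T) = 0.60149048
exp(-rT) = 0.98609754; exp(-qT) = 0.99004983
P = K * exp(-rT) * N(-d2) - S_0 * exp(-qT) * N(-d1)
N(-d1) = 0.21142388; N(-d2) = 0.27375667
P = 7.6700 * 0.98609754 * 0.27375667 - 8.7900 * 0.99004983 * 0.21142388 = 0.2306

Answer: Price = 0.2306


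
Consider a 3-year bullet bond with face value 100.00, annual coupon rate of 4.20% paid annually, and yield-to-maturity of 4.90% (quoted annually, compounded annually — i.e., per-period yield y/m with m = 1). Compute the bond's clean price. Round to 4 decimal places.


Answer: Price = 98.0901

Derivation:
Coupon per period c = face * coupon_rate / m = 4.200000
Periods per year m = 1; per-period yield y/m = 0.049000
Number of cashflows N = 3
Cashflows (t years, CF_t, discount factor 1/(1+y/m)^(m*t), PV):
  t = 1.0000: CF_t = 4.200000, DF = 0.953289, PV = 4.003813
  t = 2.0000: CF_t = 4.200000, DF = 0.908760, PV = 3.816790
  t = 3.0000: CF_t = 104.200000, DF = 0.866310, PV = 90.269545
Price P = sum_t PV_t = 98.090149


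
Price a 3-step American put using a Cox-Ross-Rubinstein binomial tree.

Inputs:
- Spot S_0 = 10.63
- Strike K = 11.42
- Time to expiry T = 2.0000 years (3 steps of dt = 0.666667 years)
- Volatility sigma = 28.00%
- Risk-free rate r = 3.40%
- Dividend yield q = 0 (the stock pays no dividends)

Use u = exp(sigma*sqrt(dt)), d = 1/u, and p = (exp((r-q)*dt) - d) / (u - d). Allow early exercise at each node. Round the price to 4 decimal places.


dt = T/N = 0.666667
u = exp(sigma*sqrt(dt)) = 1.256863; d = 1/u = 0.795632
p = (exp((r-q)*dt) - d) / (u - d) = 0.492798
Discount per step: exp(-r*dt) = 0.977588
Stock lattice S(k, i) with i counting down-moves:
  k=0: S(0,0) = 10.6300
  k=1: S(1,0) = 13.3605; S(1,1) = 8.4576
  k=2: S(2,0) = 16.7923; S(2,1) = 10.6300; S(2,2) = 6.7291
  k=3: S(3,0) = 21.1056; S(3,1) = 13.3605; S(3,2) = 8.4576; S(3,3) = 5.3539
Terminal payoffs V(N, i) = max(K - S_T, 0):
  V(3,0) = 0.000000; V(3,1) = 0.000000; V(3,2) = 2.962436; V(3,3) = 6.066112
Backward induction: V(k, i) = exp(-r*dt) * [p * V(k+1, i) + (1-p) * V(k+1, i+1)]; then take max(V_cont, immediate exercise) for American.
  V(2,0) = exp(-r*dt) * [p*0.000000 + (1-p)*0.000000] = 0.000000; exercise = 0.000000; V(2,0) = max -> 0.000000
  V(2,1) = exp(-r*dt) * [p*0.000000 + (1-p)*2.962436] = 1.468879; exercise = 0.790000; V(2,1) = max -> 1.468879
  V(2,2) = exp(-r*dt) * [p*2.962436 + (1-p)*6.066112] = 4.434954; exercise = 4.690895; V(2,2) = max -> 4.690895
  V(1,0) = exp(-r*dt) * [p*0.000000 + (1-p)*1.468879] = 0.728322; exercise = 0.000000; V(1,0) = max -> 0.728322
  V(1,1) = exp(-r*dt) * [p*1.468879 + (1-p)*4.690895] = 3.033547; exercise = 2.962436; V(1,1) = max -> 3.033547
  V(0,0) = exp(-r*dt) * [p*0.728322 + (1-p)*3.033547] = 1.855010; exercise = 0.790000; V(0,0) = max -> 1.855010

Answer: Price = V(0,0) = 1.8550


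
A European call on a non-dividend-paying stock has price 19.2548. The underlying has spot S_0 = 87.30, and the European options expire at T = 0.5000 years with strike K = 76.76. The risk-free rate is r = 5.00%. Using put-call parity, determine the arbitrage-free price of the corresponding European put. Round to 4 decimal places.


Answer: Put price = 6.8196

Derivation:
Put-call parity: C - P = S_0 * exp(-qT) - K * exp(-rT).
S_0 * exp(-qT) = 87.3000 * 1.00000000 = 87.30000000
K * exp(-rT) = 76.7600 * 0.97530991 = 74.86478885
P = C - S*exp(-qT) + K*exp(-rT)
P = 19.2548 - 87.30000000 + 74.86478885 = 6.8196


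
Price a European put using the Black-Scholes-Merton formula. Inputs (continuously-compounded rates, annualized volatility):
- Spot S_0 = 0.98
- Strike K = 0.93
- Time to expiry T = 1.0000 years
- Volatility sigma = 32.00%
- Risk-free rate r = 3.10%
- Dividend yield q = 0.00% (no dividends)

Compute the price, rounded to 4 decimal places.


d1 = (ln(S/K) + (r - q + 0.5*sigma^2) * T) / (sigma * sqrt(T)) = 0.42052495
d2 = d1 - sigma * sqrt(T) = 0.10052495
exp(-rT) = 0.96947557; exp(-qT) = 1.00000000
P = K * exp(-rT) * N(-d2) - S_0 * exp(-qT) * N(-d1)
N(-d1) = 0.33705100; N(-d2) = 0.45996379
P = 0.9300 * 0.96947557 * 0.45996379 - 0.9800 * 1.00000000 * 0.33705100 = 0.0844

Answer: Price = 0.0844


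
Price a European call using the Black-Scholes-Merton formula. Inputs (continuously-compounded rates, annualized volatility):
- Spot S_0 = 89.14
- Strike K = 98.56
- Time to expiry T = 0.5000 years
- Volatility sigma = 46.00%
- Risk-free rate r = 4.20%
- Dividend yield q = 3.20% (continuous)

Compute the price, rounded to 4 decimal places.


d1 = (ln(S/K) + (r - q + 0.5*sigma^2) * T) / (sigma * sqrt(T)) = -0.13083730
d2 = d1 - sigma * sqrt(T) = -0.45610642
exp(-rT) = 0.97921896; exp(-qT) = 0.98412732
C = S_0 * exp(-qT) * N(d1) - K * exp(-rT) * N(d2)
N(d1) = 0.44795201; N(d2) = 0.32415673
C = 89.1400 * 0.98412732 * 0.44795201 - 98.5600 * 0.97921896 * 0.32415673 = 8.0117

Answer: Price = 8.0117


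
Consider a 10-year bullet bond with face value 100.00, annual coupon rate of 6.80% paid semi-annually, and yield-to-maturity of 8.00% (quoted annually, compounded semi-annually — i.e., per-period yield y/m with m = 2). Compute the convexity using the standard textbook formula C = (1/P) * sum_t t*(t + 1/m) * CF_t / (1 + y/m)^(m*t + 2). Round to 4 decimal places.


Answer: Convexity = 62.9216

Derivation:
Coupon per period c = face * coupon_rate / m = 3.400000
Periods per year m = 2; per-period yield y/m = 0.040000
Number of cashflows N = 20
Cashflows (t years, CF_t, discount factor 1/(1+y/m)^(m*t), PV):
  t = 0.5000: CF_t = 3.400000, DF = 0.961538, PV = 3.269231
  t = 1.0000: CF_t = 3.400000, DF = 0.924556, PV = 3.143491
  t = 1.5000: CF_t = 3.400000, DF = 0.888996, PV = 3.022588
  t = 2.0000: CF_t = 3.400000, DF = 0.854804, PV = 2.906334
  t = 2.5000: CF_t = 3.400000, DF = 0.821927, PV = 2.794552
  t = 3.0000: CF_t = 3.400000, DF = 0.790315, PV = 2.687069
  t = 3.5000: CF_t = 3.400000, DF = 0.759918, PV = 2.583721
  t = 4.0000: CF_t = 3.400000, DF = 0.730690, PV = 2.484347
  t = 4.5000: CF_t = 3.400000, DF = 0.702587, PV = 2.388795
  t = 5.0000: CF_t = 3.400000, DF = 0.675564, PV = 2.296918
  t = 5.5000: CF_t = 3.400000, DF = 0.649581, PV = 2.208575
  t = 6.0000: CF_t = 3.400000, DF = 0.624597, PV = 2.123630
  t = 6.5000: CF_t = 3.400000, DF = 0.600574, PV = 2.041952
  t = 7.0000: CF_t = 3.400000, DF = 0.577475, PV = 1.963415
  t = 7.5000: CF_t = 3.400000, DF = 0.555265, PV = 1.887899
  t = 8.0000: CF_t = 3.400000, DF = 0.533908, PV = 1.815288
  t = 8.5000: CF_t = 3.400000, DF = 0.513373, PV = 1.745469
  t = 9.0000: CF_t = 3.400000, DF = 0.493628, PV = 1.678336
  t = 9.5000: CF_t = 3.400000, DF = 0.474642, PV = 1.613784
  t = 10.0000: CF_t = 103.400000, DF = 0.456387, PV = 47.190410
Price P = sum_t PV_t = 91.845804
Convexity numerator sum_t t*(t + 1/m) * CF_t / (1+y/m)^(m*t + 2):
  t = 0.5000: term = 1.511294
  t = 1.0000: term = 4.359501
  t = 1.5000: term = 8.383656
  t = 2.0000: term = 13.435347
  t = 2.5000: term = 19.377904
  t = 3.0000: term = 26.085640
  t = 3.5000: term = 33.443129
  t = 4.0000: term = 41.344527
  t = 4.5000: term = 49.692941
  t = 5.0000: term = 58.399824
  t = 5.5000: term = 67.384412
  t = 6.0000: term = 76.573196
  t = 6.5000: term = 85.899419
  t = 7.0000: term = 95.302609
  t = 7.5000: term = 104.728142
  t = 8.0000: term = 114.126822
  t = 8.5000: term = 123.454494
  t = 9.0000: term = 132.671685
  t = 9.5000: term = 141.743253
  t = 10.0000: term = 4581.169633
Convexity = (1/P) * sum = 5779.087431 / 91.845804 = 62.921627


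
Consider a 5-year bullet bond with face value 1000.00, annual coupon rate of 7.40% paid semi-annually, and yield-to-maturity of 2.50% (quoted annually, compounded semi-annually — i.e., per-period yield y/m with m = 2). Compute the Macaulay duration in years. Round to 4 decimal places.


Answer: Macaulay duration = 4.3525 years

Derivation:
Coupon per period c = face * coupon_rate / m = 37.000000
Periods per year m = 2; per-period yield y/m = 0.012500
Number of cashflows N = 10
Cashflows (t years, CF_t, discount factor 1/(1+y/m)^(m*t), PV):
  t = 0.5000: CF_t = 37.000000, DF = 0.987654, PV = 36.543210
  t = 1.0000: CF_t = 37.000000, DF = 0.975461, PV = 36.092059
  t = 1.5000: CF_t = 37.000000, DF = 0.963418, PV = 35.646478
  t = 2.0000: CF_t = 37.000000, DF = 0.951524, PV = 35.206398
  t = 2.5000: CF_t = 37.000000, DF = 0.939777, PV = 34.771751
  t = 3.0000: CF_t = 37.000000, DF = 0.928175, PV = 34.342470
  t = 3.5000: CF_t = 37.000000, DF = 0.916716, PV = 33.918489
  t = 4.0000: CF_t = 37.000000, DF = 0.905398, PV = 33.499743
  t = 4.5000: CF_t = 37.000000, DF = 0.894221, PV = 33.086165
  t = 5.0000: CF_t = 1037.000000, DF = 0.883181, PV = 915.858620
Price P = sum_t PV_t = 1228.965385
Macaulay numerator sum_t t * PV_t:
  t * PV_t at t = 0.5000: 18.271605
  t * PV_t at t = 1.0000: 36.092059
  t * PV_t at t = 1.5000: 53.469717
  t * PV_t at t = 2.0000: 70.412796
  t * PV_t at t = 2.5000: 86.929378
  t * PV_t at t = 3.0000: 103.027411
  t * PV_t at t = 3.5000: 118.714713
  t * PV_t at t = 4.0000: 133.998970
  t * PV_t at t = 4.5000: 148.887745
  t * PV_t at t = 5.0000: 4579.293102
Macaulay duration D = (sum_t t * PV_t) / P = 5349.097496 / 1228.965385 = 4.352521


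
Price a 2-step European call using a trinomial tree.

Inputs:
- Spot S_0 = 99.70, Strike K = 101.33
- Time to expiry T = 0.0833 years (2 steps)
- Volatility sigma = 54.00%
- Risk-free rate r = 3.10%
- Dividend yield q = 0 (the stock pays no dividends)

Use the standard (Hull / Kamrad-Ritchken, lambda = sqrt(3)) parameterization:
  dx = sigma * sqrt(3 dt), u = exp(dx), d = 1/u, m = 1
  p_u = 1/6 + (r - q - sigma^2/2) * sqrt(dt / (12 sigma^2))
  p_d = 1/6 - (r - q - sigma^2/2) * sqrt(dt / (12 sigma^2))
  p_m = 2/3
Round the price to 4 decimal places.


dt = T/N = 0.041650; dx = sigma*sqrt(3*dt) = 0.190881
u = exp(dx) = 1.210315; d = 1/u = 0.826231
p_u = 0.154142, p_m = 0.666667, p_d = 0.179191
Discount per step: exp(-r*dt) = 0.998710
Stock lattice S(k, j) with j the centered position index:
  k=0: S(0,+0) = 99.7000
  k=1: S(1,-1) = 82.3753; S(1,+0) = 99.7000; S(1,+1) = 120.6684
  k=2: S(2,-2) = 68.0610; S(2,-1) = 82.3753; S(2,+0) = 99.7000; S(2,+1) = 120.6684; S(2,+2) = 146.0468
Terminal payoffs V(N, j) = max(S_T - K, 0):
  V(2,-2) = 0.000000; V(2,-1) = 0.000000; V(2,+0) = 0.000000; V(2,+1) = 19.338404; V(2,+2) = 44.716777
Backward induction: V(k, j) = exp(-r*dt) * [p_u * V(k+1, j+1) + p_m * V(k+1, j) + p_d * V(k+1, j-1)]
  V(1,-1) = exp(-r*dt) * [p_u*0.000000 + p_m*0.000000 + p_d*0.000000] = 0.000000
  V(1,+0) = exp(-r*dt) * [p_u*19.338404 + p_m*0.000000 + p_d*0.000000] = 2.977015
  V(1,+1) = exp(-r*dt) * [p_u*44.716777 + p_m*19.338404 + p_d*0.000000] = 19.759475
  V(0,+0) = exp(-r*dt) * [p_u*19.759475 + p_m*2.977015 + p_d*0.000000] = 5.023951

Answer: Price = V(0,0) = 5.0240


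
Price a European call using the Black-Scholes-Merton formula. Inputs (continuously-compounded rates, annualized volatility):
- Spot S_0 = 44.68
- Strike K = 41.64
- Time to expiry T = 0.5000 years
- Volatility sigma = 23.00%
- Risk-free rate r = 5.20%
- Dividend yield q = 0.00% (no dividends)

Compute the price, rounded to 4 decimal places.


Answer: Price = 5.2876

Derivation:
d1 = (ln(S/K) + (r - q + 0.5*sigma^2) * T) / (sigma * sqrt(T)) = 0.67445524
d2 = d1 - sigma * sqrt(T) = 0.51182068
exp(-rT) = 0.97433509; exp(-qT) = 1.00000000
C = S_0 * exp(-qT) * N(d1) - K * exp(-rT) * N(d2)
N(d1) = 0.74998903; N(d2) = 0.69561174
C = 44.6800 * 1.00000000 * 0.74998903 - 41.6400 * 0.97433509 * 0.69561174 = 5.2876


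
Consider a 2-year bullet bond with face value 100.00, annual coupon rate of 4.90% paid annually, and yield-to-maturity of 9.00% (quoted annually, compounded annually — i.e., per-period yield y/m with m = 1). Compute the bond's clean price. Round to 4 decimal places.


Coupon per period c = face * coupon_rate / m = 4.900000
Periods per year m = 1; per-period yield y/m = 0.090000
Number of cashflows N = 2
Cashflows (t years, CF_t, discount factor 1/(1+y/m)^(m*t), PV):
  t = 1.0000: CF_t = 4.900000, DF = 0.917431, PV = 4.495413
  t = 2.0000: CF_t = 104.900000, DF = 0.841680, PV = 88.292231
Price P = sum_t PV_t = 92.787644

Answer: Price = 92.7876


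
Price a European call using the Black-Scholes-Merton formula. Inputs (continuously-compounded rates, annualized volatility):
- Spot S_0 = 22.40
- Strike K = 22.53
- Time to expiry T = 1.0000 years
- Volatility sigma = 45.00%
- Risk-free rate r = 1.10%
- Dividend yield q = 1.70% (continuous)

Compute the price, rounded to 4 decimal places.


Answer: Price = 3.8145

Derivation:
d1 = (ln(S/K) + (r - q + 0.5*sigma^2) * T) / (sigma * sqrt(T)) = 0.19880712
d2 = d1 - sigma * sqrt(T) = -0.25119288
exp(-rT) = 0.98906028; exp(-qT) = 0.98314368
C = S_0 * exp(-qT) * N(d1) - K * exp(-rT) * N(d2)
N(d1) = 0.57879319; N(d2) = 0.40083249
C = 22.4000 * 0.98314368 * 0.57879319 - 22.5300 * 0.98906028 * 0.40083249 = 3.8145


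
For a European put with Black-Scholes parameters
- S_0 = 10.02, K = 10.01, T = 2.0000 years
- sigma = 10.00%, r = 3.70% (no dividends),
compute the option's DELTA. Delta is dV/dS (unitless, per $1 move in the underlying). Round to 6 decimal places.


Answer: Delta = -0.273910

Derivation:
d1 = 0.6010301739; d2 = 0.4596088176
phi(d1) = 0.3330185223; exp(-qT) = 1.0000000000; exp(-rT) = 0.9286716938
N(-d1) = 0.2739099446
Delta = -exp(-qT) * N(-d1) = -1.0000000000 * 0.2739099446 = -0.273910
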